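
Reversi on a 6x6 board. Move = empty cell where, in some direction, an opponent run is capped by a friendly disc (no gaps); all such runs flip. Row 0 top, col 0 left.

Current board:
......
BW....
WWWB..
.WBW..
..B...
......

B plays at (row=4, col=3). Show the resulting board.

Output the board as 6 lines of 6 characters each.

Place B at (4,3); scan 8 dirs for brackets.
Dir NW: first cell 'B' (not opp) -> no flip
Dir N: opp run (3,3) capped by B -> flip
Dir NE: first cell '.' (not opp) -> no flip
Dir W: first cell 'B' (not opp) -> no flip
Dir E: first cell '.' (not opp) -> no flip
Dir SW: first cell '.' (not opp) -> no flip
Dir S: first cell '.' (not opp) -> no flip
Dir SE: first cell '.' (not opp) -> no flip
All flips: (3,3)

Answer: ......
BW....
WWWB..
.WBB..
..BB..
......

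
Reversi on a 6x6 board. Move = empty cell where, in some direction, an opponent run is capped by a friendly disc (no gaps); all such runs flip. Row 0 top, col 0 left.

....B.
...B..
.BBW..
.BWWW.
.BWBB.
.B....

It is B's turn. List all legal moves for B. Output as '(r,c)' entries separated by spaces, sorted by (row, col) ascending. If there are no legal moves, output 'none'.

(1,2): no bracket -> illegal
(1,4): flips 2 -> legal
(2,4): flips 4 -> legal
(2,5): flips 1 -> legal
(3,5): flips 3 -> legal
(4,5): no bracket -> illegal
(5,2): flips 2 -> legal
(5,3): flips 1 -> legal

Answer: (1,4) (2,4) (2,5) (3,5) (5,2) (5,3)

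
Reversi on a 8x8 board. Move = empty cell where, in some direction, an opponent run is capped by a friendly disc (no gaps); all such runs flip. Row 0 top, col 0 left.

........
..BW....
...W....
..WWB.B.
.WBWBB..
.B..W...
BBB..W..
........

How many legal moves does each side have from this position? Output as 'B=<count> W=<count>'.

Answer: B=8 W=11

Derivation:
-- B to move --
(0,2): no bracket -> illegal
(0,3): no bracket -> illegal
(0,4): no bracket -> illegal
(1,4): flips 1 -> legal
(2,1): no bracket -> illegal
(2,2): flips 2 -> legal
(2,4): flips 1 -> legal
(3,0): no bracket -> illegal
(3,1): flips 3 -> legal
(4,0): flips 1 -> legal
(5,0): no bracket -> illegal
(5,2): flips 1 -> legal
(5,3): no bracket -> illegal
(5,5): no bracket -> illegal
(5,6): no bracket -> illegal
(6,3): flips 1 -> legal
(6,4): flips 1 -> legal
(6,6): no bracket -> illegal
(7,4): no bracket -> illegal
(7,5): no bracket -> illegal
(7,6): no bracket -> illegal
B mobility = 8
-- W to move --
(0,1): flips 1 -> legal
(0,2): no bracket -> illegal
(0,3): no bracket -> illegal
(1,1): flips 1 -> legal
(2,1): no bracket -> illegal
(2,2): no bracket -> illegal
(2,4): flips 2 -> legal
(2,5): flips 1 -> legal
(2,6): no bracket -> illegal
(2,7): flips 2 -> legal
(3,1): no bracket -> illegal
(3,5): flips 1 -> legal
(3,7): no bracket -> illegal
(4,0): no bracket -> illegal
(4,6): flips 2 -> legal
(4,7): no bracket -> illegal
(5,0): no bracket -> illegal
(5,2): flips 1 -> legal
(5,3): no bracket -> illegal
(5,5): flips 1 -> legal
(5,6): flips 2 -> legal
(6,3): no bracket -> illegal
(7,0): no bracket -> illegal
(7,1): flips 2 -> legal
(7,2): no bracket -> illegal
(7,3): no bracket -> illegal
W mobility = 11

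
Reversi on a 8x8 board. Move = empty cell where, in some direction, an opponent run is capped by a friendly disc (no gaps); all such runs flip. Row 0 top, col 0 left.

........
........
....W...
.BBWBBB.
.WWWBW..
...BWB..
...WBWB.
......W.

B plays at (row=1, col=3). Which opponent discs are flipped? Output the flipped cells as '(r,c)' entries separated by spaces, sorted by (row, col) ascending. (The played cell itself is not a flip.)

Dir NW: first cell '.' (not opp) -> no flip
Dir N: first cell '.' (not opp) -> no flip
Dir NE: first cell '.' (not opp) -> no flip
Dir W: first cell '.' (not opp) -> no flip
Dir E: first cell '.' (not opp) -> no flip
Dir SW: first cell '.' (not opp) -> no flip
Dir S: first cell '.' (not opp) -> no flip
Dir SE: opp run (2,4) capped by B -> flip

Answer: (2,4)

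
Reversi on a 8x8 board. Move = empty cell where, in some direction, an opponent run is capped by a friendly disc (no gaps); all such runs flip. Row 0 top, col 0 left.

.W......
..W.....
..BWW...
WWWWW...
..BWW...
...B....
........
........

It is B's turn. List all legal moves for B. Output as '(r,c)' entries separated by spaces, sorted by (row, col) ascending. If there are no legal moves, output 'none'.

(0,0): no bracket -> illegal
(0,2): flips 1 -> legal
(0,3): no bracket -> illegal
(1,0): no bracket -> illegal
(1,1): no bracket -> illegal
(1,3): flips 3 -> legal
(1,4): no bracket -> illegal
(1,5): flips 2 -> legal
(2,0): flips 1 -> legal
(2,1): no bracket -> illegal
(2,5): flips 2 -> legal
(3,5): flips 1 -> legal
(4,0): flips 1 -> legal
(4,1): no bracket -> illegal
(4,5): flips 2 -> legal
(5,2): no bracket -> illegal
(5,4): no bracket -> illegal
(5,5): flips 2 -> legal

Answer: (0,2) (1,3) (1,5) (2,0) (2,5) (3,5) (4,0) (4,5) (5,5)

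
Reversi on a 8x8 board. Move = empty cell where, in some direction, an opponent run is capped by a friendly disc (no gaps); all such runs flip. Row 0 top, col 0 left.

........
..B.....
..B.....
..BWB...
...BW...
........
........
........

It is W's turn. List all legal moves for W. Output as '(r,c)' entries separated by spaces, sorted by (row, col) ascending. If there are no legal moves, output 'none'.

Answer: (1,1) (2,4) (3,1) (3,5) (4,2) (5,3)

Derivation:
(0,1): no bracket -> illegal
(0,2): no bracket -> illegal
(0,3): no bracket -> illegal
(1,1): flips 1 -> legal
(1,3): no bracket -> illegal
(2,1): no bracket -> illegal
(2,3): no bracket -> illegal
(2,4): flips 1 -> legal
(2,5): no bracket -> illegal
(3,1): flips 1 -> legal
(3,5): flips 1 -> legal
(4,1): no bracket -> illegal
(4,2): flips 1 -> legal
(4,5): no bracket -> illegal
(5,2): no bracket -> illegal
(5,3): flips 1 -> legal
(5,4): no bracket -> illegal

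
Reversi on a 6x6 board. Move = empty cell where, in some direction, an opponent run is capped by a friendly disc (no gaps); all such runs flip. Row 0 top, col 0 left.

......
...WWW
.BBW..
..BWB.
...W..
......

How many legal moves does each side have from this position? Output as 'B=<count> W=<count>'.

Answer: B=7 W=8

Derivation:
-- B to move --
(0,2): no bracket -> illegal
(0,3): no bracket -> illegal
(0,4): flips 1 -> legal
(0,5): flips 2 -> legal
(1,2): flips 1 -> legal
(2,4): flips 1 -> legal
(2,5): no bracket -> illegal
(4,2): no bracket -> illegal
(4,4): flips 1 -> legal
(5,2): flips 1 -> legal
(5,3): no bracket -> illegal
(5,4): flips 1 -> legal
B mobility = 7
-- W to move --
(1,0): flips 2 -> legal
(1,1): flips 1 -> legal
(1,2): no bracket -> illegal
(2,0): flips 2 -> legal
(2,4): no bracket -> illegal
(2,5): flips 1 -> legal
(3,0): no bracket -> illegal
(3,1): flips 2 -> legal
(3,5): flips 1 -> legal
(4,1): flips 1 -> legal
(4,2): no bracket -> illegal
(4,4): no bracket -> illegal
(4,5): flips 1 -> legal
W mobility = 8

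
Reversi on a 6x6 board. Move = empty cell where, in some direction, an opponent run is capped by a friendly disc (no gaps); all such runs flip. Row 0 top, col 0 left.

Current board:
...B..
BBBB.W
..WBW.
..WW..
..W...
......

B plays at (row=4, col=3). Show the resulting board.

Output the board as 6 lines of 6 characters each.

Answer: ...B..
BBBB.W
..WBW.
..WB..
..WB..
......

Derivation:
Place B at (4,3); scan 8 dirs for brackets.
Dir NW: opp run (3,2), next='.' -> no flip
Dir N: opp run (3,3) capped by B -> flip
Dir NE: first cell '.' (not opp) -> no flip
Dir W: opp run (4,2), next='.' -> no flip
Dir E: first cell '.' (not opp) -> no flip
Dir SW: first cell '.' (not opp) -> no flip
Dir S: first cell '.' (not opp) -> no flip
Dir SE: first cell '.' (not opp) -> no flip
All flips: (3,3)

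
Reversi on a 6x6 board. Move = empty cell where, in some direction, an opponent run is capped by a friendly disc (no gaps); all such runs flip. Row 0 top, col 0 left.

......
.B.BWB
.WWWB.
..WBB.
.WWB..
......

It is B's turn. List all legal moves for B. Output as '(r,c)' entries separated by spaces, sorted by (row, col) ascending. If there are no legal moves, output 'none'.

(0,3): no bracket -> illegal
(0,4): flips 1 -> legal
(0,5): no bracket -> illegal
(1,0): flips 2 -> legal
(1,2): flips 1 -> legal
(2,0): flips 3 -> legal
(2,5): no bracket -> illegal
(3,0): no bracket -> illegal
(3,1): flips 3 -> legal
(4,0): flips 2 -> legal
(5,0): no bracket -> illegal
(5,1): flips 1 -> legal
(5,2): no bracket -> illegal
(5,3): no bracket -> illegal

Answer: (0,4) (1,0) (1,2) (2,0) (3,1) (4,0) (5,1)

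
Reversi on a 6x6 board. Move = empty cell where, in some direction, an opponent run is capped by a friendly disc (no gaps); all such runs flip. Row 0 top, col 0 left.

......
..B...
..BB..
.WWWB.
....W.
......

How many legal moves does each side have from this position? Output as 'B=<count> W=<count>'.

Answer: B=7 W=6

Derivation:
-- B to move --
(2,0): no bracket -> illegal
(2,1): no bracket -> illegal
(2,4): no bracket -> illegal
(3,0): flips 3 -> legal
(3,5): no bracket -> illegal
(4,0): flips 1 -> legal
(4,1): flips 1 -> legal
(4,2): flips 1 -> legal
(4,3): flips 1 -> legal
(4,5): no bracket -> illegal
(5,3): no bracket -> illegal
(5,4): flips 1 -> legal
(5,5): flips 2 -> legal
B mobility = 7
-- W to move --
(0,1): no bracket -> illegal
(0,2): flips 2 -> legal
(0,3): no bracket -> illegal
(1,1): flips 1 -> legal
(1,3): flips 2 -> legal
(1,4): flips 1 -> legal
(2,1): no bracket -> illegal
(2,4): flips 1 -> legal
(2,5): no bracket -> illegal
(3,5): flips 1 -> legal
(4,3): no bracket -> illegal
(4,5): no bracket -> illegal
W mobility = 6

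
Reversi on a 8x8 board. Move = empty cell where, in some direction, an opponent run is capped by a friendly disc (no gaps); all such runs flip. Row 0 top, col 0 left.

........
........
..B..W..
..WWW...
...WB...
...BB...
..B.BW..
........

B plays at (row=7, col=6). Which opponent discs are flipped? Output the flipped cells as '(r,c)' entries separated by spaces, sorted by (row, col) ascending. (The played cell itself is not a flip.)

Answer: (6,5)

Derivation:
Dir NW: opp run (6,5) capped by B -> flip
Dir N: first cell '.' (not opp) -> no flip
Dir NE: first cell '.' (not opp) -> no flip
Dir W: first cell '.' (not opp) -> no flip
Dir E: first cell '.' (not opp) -> no flip
Dir SW: edge -> no flip
Dir S: edge -> no flip
Dir SE: edge -> no flip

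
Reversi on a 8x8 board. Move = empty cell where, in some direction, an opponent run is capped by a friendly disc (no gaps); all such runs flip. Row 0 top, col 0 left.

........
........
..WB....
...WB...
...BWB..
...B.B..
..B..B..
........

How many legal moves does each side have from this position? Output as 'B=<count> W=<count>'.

Answer: B=5 W=8

Derivation:
-- B to move --
(1,1): flips 3 -> legal
(1,2): no bracket -> illegal
(1,3): no bracket -> illegal
(2,1): flips 1 -> legal
(2,4): no bracket -> illegal
(3,1): no bracket -> illegal
(3,2): flips 1 -> legal
(3,5): flips 1 -> legal
(4,2): no bracket -> illegal
(5,4): flips 1 -> legal
B mobility = 5
-- W to move --
(1,2): no bracket -> illegal
(1,3): flips 1 -> legal
(1,4): no bracket -> illegal
(2,4): flips 2 -> legal
(2,5): no bracket -> illegal
(3,2): no bracket -> illegal
(3,5): flips 1 -> legal
(3,6): no bracket -> illegal
(4,2): flips 1 -> legal
(4,6): flips 1 -> legal
(5,1): no bracket -> illegal
(5,2): no bracket -> illegal
(5,4): no bracket -> illegal
(5,6): no bracket -> illegal
(6,1): no bracket -> illegal
(6,3): flips 2 -> legal
(6,4): no bracket -> illegal
(6,6): flips 1 -> legal
(7,1): flips 2 -> legal
(7,2): no bracket -> illegal
(7,3): no bracket -> illegal
(7,4): no bracket -> illegal
(7,5): no bracket -> illegal
(7,6): no bracket -> illegal
W mobility = 8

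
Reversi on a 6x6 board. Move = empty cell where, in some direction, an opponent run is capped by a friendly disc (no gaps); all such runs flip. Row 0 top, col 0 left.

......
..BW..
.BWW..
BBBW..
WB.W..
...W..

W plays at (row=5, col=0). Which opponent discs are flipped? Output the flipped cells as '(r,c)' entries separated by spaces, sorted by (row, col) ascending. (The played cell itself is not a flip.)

Dir NW: edge -> no flip
Dir N: first cell 'W' (not opp) -> no flip
Dir NE: opp run (4,1) (3,2) capped by W -> flip
Dir W: edge -> no flip
Dir E: first cell '.' (not opp) -> no flip
Dir SW: edge -> no flip
Dir S: edge -> no flip
Dir SE: edge -> no flip

Answer: (3,2) (4,1)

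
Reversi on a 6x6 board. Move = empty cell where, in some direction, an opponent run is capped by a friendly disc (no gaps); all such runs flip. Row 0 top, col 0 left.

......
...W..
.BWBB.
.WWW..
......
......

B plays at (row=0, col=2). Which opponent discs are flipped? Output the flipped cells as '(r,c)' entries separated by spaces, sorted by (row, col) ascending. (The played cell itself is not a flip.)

Answer: (1,3)

Derivation:
Dir NW: edge -> no flip
Dir N: edge -> no flip
Dir NE: edge -> no flip
Dir W: first cell '.' (not opp) -> no flip
Dir E: first cell '.' (not opp) -> no flip
Dir SW: first cell '.' (not opp) -> no flip
Dir S: first cell '.' (not opp) -> no flip
Dir SE: opp run (1,3) capped by B -> flip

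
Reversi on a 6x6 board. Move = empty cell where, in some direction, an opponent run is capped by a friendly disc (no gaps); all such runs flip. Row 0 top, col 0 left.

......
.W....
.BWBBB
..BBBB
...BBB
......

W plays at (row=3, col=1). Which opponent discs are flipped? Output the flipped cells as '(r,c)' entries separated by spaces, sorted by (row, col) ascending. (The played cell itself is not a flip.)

Dir NW: first cell '.' (not opp) -> no flip
Dir N: opp run (2,1) capped by W -> flip
Dir NE: first cell 'W' (not opp) -> no flip
Dir W: first cell '.' (not opp) -> no flip
Dir E: opp run (3,2) (3,3) (3,4) (3,5), next=edge -> no flip
Dir SW: first cell '.' (not opp) -> no flip
Dir S: first cell '.' (not opp) -> no flip
Dir SE: first cell '.' (not opp) -> no flip

Answer: (2,1)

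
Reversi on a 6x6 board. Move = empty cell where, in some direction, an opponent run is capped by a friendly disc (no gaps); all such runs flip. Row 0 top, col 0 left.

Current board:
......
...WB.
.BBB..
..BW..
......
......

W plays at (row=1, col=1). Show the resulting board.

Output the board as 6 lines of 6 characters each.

Place W at (1,1); scan 8 dirs for brackets.
Dir NW: first cell '.' (not opp) -> no flip
Dir N: first cell '.' (not opp) -> no flip
Dir NE: first cell '.' (not opp) -> no flip
Dir W: first cell '.' (not opp) -> no flip
Dir E: first cell '.' (not opp) -> no flip
Dir SW: first cell '.' (not opp) -> no flip
Dir S: opp run (2,1), next='.' -> no flip
Dir SE: opp run (2,2) capped by W -> flip
All flips: (2,2)

Answer: ......
.W.WB.
.BWB..
..BW..
......
......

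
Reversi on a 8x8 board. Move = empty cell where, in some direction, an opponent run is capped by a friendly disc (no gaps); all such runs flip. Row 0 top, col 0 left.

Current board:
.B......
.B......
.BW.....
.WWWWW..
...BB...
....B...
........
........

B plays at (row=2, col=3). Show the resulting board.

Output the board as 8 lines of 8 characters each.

Answer: .B......
.B......
.BBB....
.WWBWW..
...BB...
....B...
........
........

Derivation:
Place B at (2,3); scan 8 dirs for brackets.
Dir NW: first cell '.' (not opp) -> no flip
Dir N: first cell '.' (not opp) -> no flip
Dir NE: first cell '.' (not opp) -> no flip
Dir W: opp run (2,2) capped by B -> flip
Dir E: first cell '.' (not opp) -> no flip
Dir SW: opp run (3,2), next='.' -> no flip
Dir S: opp run (3,3) capped by B -> flip
Dir SE: opp run (3,4), next='.' -> no flip
All flips: (2,2) (3,3)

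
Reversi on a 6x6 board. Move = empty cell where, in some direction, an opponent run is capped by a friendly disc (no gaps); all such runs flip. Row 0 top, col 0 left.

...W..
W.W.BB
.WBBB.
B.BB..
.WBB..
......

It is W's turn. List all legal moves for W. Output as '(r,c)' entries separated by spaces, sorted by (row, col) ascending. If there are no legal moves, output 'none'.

(0,4): no bracket -> illegal
(0,5): flips 3 -> legal
(1,1): no bracket -> illegal
(1,3): no bracket -> illegal
(2,0): no bracket -> illegal
(2,5): flips 4 -> legal
(3,1): no bracket -> illegal
(3,4): flips 1 -> legal
(3,5): no bracket -> illegal
(4,0): no bracket -> illegal
(4,4): flips 2 -> legal
(5,1): no bracket -> illegal
(5,2): flips 3 -> legal
(5,3): no bracket -> illegal
(5,4): flips 2 -> legal

Answer: (0,5) (2,5) (3,4) (4,4) (5,2) (5,4)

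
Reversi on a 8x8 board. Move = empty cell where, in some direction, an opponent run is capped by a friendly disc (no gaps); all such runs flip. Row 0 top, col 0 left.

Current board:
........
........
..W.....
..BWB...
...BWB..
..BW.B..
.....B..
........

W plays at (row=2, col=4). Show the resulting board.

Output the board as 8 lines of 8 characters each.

Answer: ........
........
..W.W...
..BWW...
...BWB..
..BW.B..
.....B..
........

Derivation:
Place W at (2,4); scan 8 dirs for brackets.
Dir NW: first cell '.' (not opp) -> no flip
Dir N: first cell '.' (not opp) -> no flip
Dir NE: first cell '.' (not opp) -> no flip
Dir W: first cell '.' (not opp) -> no flip
Dir E: first cell '.' (not opp) -> no flip
Dir SW: first cell 'W' (not opp) -> no flip
Dir S: opp run (3,4) capped by W -> flip
Dir SE: first cell '.' (not opp) -> no flip
All flips: (3,4)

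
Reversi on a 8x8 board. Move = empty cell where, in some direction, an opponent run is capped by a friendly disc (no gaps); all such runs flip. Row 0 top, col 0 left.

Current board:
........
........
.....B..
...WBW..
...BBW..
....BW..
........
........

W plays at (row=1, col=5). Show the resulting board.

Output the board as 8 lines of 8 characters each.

Answer: ........
.....W..
.....W..
...WBW..
...BBW..
....BW..
........
........

Derivation:
Place W at (1,5); scan 8 dirs for brackets.
Dir NW: first cell '.' (not opp) -> no flip
Dir N: first cell '.' (not opp) -> no flip
Dir NE: first cell '.' (not opp) -> no flip
Dir W: first cell '.' (not opp) -> no flip
Dir E: first cell '.' (not opp) -> no flip
Dir SW: first cell '.' (not opp) -> no flip
Dir S: opp run (2,5) capped by W -> flip
Dir SE: first cell '.' (not opp) -> no flip
All flips: (2,5)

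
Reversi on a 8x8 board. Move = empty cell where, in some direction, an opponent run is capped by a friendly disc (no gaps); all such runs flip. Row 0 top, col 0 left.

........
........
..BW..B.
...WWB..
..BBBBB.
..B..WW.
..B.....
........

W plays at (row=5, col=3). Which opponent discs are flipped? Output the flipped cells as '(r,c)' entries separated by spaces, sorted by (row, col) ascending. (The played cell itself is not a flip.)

Dir NW: opp run (4,2), next='.' -> no flip
Dir N: opp run (4,3) capped by W -> flip
Dir NE: opp run (4,4) (3,5) (2,6), next='.' -> no flip
Dir W: opp run (5,2), next='.' -> no flip
Dir E: first cell '.' (not opp) -> no flip
Dir SW: opp run (6,2), next='.' -> no flip
Dir S: first cell '.' (not opp) -> no flip
Dir SE: first cell '.' (not opp) -> no flip

Answer: (4,3)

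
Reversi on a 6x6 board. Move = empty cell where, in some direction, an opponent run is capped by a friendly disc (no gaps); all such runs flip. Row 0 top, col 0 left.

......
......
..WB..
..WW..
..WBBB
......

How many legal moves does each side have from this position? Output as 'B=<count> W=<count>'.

Answer: B=3 W=6

Derivation:
-- B to move --
(1,1): flips 2 -> legal
(1,2): no bracket -> illegal
(1,3): no bracket -> illegal
(2,1): flips 2 -> legal
(2,4): no bracket -> illegal
(3,1): no bracket -> illegal
(3,4): no bracket -> illegal
(4,1): flips 2 -> legal
(5,1): no bracket -> illegal
(5,2): no bracket -> illegal
(5,3): no bracket -> illegal
B mobility = 3
-- W to move --
(1,2): no bracket -> illegal
(1,3): flips 1 -> legal
(1,4): flips 1 -> legal
(2,4): flips 1 -> legal
(3,4): no bracket -> illegal
(3,5): no bracket -> illegal
(5,2): no bracket -> illegal
(5,3): flips 1 -> legal
(5,4): flips 1 -> legal
(5,5): flips 1 -> legal
W mobility = 6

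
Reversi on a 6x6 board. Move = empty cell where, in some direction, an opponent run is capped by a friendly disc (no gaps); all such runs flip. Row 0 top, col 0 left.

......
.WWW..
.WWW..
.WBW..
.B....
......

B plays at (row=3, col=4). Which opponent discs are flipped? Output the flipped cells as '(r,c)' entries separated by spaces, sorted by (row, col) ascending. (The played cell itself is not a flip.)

Dir NW: opp run (2,3) (1,2), next='.' -> no flip
Dir N: first cell '.' (not opp) -> no flip
Dir NE: first cell '.' (not opp) -> no flip
Dir W: opp run (3,3) capped by B -> flip
Dir E: first cell '.' (not opp) -> no flip
Dir SW: first cell '.' (not opp) -> no flip
Dir S: first cell '.' (not opp) -> no flip
Dir SE: first cell '.' (not opp) -> no flip

Answer: (3,3)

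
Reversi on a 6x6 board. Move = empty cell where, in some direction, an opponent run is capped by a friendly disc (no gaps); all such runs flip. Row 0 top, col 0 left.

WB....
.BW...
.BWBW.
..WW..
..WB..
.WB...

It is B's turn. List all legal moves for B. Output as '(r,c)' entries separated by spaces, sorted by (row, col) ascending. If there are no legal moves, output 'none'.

(0,2): flips 4 -> legal
(0,3): flips 1 -> legal
(1,0): no bracket -> illegal
(1,3): flips 1 -> legal
(1,4): no bracket -> illegal
(1,5): no bracket -> illegal
(2,5): flips 1 -> legal
(3,1): no bracket -> illegal
(3,4): no bracket -> illegal
(3,5): no bracket -> illegal
(4,0): no bracket -> illegal
(4,1): flips 2 -> legal
(4,4): flips 2 -> legal
(5,0): flips 1 -> legal
(5,3): no bracket -> illegal

Answer: (0,2) (0,3) (1,3) (2,5) (4,1) (4,4) (5,0)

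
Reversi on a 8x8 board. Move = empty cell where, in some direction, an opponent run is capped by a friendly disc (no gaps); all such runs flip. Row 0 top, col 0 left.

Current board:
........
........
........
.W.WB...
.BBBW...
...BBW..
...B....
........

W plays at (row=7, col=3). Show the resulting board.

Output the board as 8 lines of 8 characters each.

Place W at (7,3); scan 8 dirs for brackets.
Dir NW: first cell '.' (not opp) -> no flip
Dir N: opp run (6,3) (5,3) (4,3) capped by W -> flip
Dir NE: first cell '.' (not opp) -> no flip
Dir W: first cell '.' (not opp) -> no flip
Dir E: first cell '.' (not opp) -> no flip
Dir SW: edge -> no flip
Dir S: edge -> no flip
Dir SE: edge -> no flip
All flips: (4,3) (5,3) (6,3)

Answer: ........
........
........
.W.WB...
.BBWW...
...WBW..
...W....
...W....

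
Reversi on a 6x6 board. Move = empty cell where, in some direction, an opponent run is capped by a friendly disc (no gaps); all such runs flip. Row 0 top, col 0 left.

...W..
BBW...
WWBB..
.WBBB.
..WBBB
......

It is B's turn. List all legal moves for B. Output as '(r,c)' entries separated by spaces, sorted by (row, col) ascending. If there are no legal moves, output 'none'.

Answer: (0,1) (0,2) (1,3) (3,0) (4,0) (4,1) (5,1) (5,2)

Derivation:
(0,1): flips 1 -> legal
(0,2): flips 1 -> legal
(0,4): no bracket -> illegal
(1,3): flips 1 -> legal
(1,4): no bracket -> illegal
(3,0): flips 2 -> legal
(4,0): flips 1 -> legal
(4,1): flips 3 -> legal
(5,1): flips 1 -> legal
(5,2): flips 1 -> legal
(5,3): no bracket -> illegal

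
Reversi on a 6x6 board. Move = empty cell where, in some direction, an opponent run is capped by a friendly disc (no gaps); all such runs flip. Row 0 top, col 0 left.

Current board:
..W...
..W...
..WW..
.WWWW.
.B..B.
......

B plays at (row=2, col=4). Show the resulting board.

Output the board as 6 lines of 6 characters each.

Answer: ..W...
..W...
..WWB.
.WWWB.
.B..B.
......

Derivation:
Place B at (2,4); scan 8 dirs for brackets.
Dir NW: first cell '.' (not opp) -> no flip
Dir N: first cell '.' (not opp) -> no flip
Dir NE: first cell '.' (not opp) -> no flip
Dir W: opp run (2,3) (2,2), next='.' -> no flip
Dir E: first cell '.' (not opp) -> no flip
Dir SW: opp run (3,3), next='.' -> no flip
Dir S: opp run (3,4) capped by B -> flip
Dir SE: first cell '.' (not opp) -> no flip
All flips: (3,4)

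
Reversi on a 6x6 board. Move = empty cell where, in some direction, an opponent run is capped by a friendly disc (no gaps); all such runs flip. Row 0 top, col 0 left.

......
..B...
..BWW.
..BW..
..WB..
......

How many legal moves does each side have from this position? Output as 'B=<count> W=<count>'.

-- B to move --
(1,3): flips 2 -> legal
(1,4): flips 1 -> legal
(1,5): no bracket -> illegal
(2,5): flips 2 -> legal
(3,1): no bracket -> illegal
(3,4): flips 2 -> legal
(3,5): no bracket -> illegal
(4,1): flips 1 -> legal
(4,4): flips 1 -> legal
(5,1): no bracket -> illegal
(5,2): flips 1 -> legal
(5,3): no bracket -> illegal
B mobility = 7
-- W to move --
(0,1): flips 1 -> legal
(0,2): flips 3 -> legal
(0,3): no bracket -> illegal
(1,1): flips 1 -> legal
(1,3): no bracket -> illegal
(2,1): flips 1 -> legal
(3,1): flips 1 -> legal
(3,4): no bracket -> illegal
(4,1): flips 1 -> legal
(4,4): flips 1 -> legal
(5,2): no bracket -> illegal
(5,3): flips 1 -> legal
(5,4): no bracket -> illegal
W mobility = 8

Answer: B=7 W=8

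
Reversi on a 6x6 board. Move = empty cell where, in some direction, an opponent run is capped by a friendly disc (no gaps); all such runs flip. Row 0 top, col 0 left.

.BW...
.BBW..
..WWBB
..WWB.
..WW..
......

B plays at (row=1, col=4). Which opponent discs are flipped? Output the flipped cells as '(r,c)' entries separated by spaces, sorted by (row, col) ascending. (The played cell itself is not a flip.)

Answer: (1,3)

Derivation:
Dir NW: first cell '.' (not opp) -> no flip
Dir N: first cell '.' (not opp) -> no flip
Dir NE: first cell '.' (not opp) -> no flip
Dir W: opp run (1,3) capped by B -> flip
Dir E: first cell '.' (not opp) -> no flip
Dir SW: opp run (2,3) (3,2), next='.' -> no flip
Dir S: first cell 'B' (not opp) -> no flip
Dir SE: first cell 'B' (not opp) -> no flip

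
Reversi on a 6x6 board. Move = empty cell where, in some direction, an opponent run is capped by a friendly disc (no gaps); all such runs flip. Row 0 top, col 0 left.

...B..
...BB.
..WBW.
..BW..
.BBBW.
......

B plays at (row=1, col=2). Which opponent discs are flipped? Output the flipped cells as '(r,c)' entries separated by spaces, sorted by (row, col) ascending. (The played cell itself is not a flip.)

Answer: (2,2)

Derivation:
Dir NW: first cell '.' (not opp) -> no flip
Dir N: first cell '.' (not opp) -> no flip
Dir NE: first cell 'B' (not opp) -> no flip
Dir W: first cell '.' (not opp) -> no flip
Dir E: first cell 'B' (not opp) -> no flip
Dir SW: first cell '.' (not opp) -> no flip
Dir S: opp run (2,2) capped by B -> flip
Dir SE: first cell 'B' (not opp) -> no flip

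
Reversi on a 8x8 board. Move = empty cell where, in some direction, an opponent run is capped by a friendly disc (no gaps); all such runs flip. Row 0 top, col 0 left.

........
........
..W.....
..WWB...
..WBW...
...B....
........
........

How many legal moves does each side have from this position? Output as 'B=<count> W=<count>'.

Answer: B=7 W=6

Derivation:
-- B to move --
(1,1): no bracket -> illegal
(1,2): no bracket -> illegal
(1,3): no bracket -> illegal
(2,1): flips 1 -> legal
(2,3): flips 1 -> legal
(2,4): no bracket -> illegal
(3,1): flips 3 -> legal
(3,5): flips 1 -> legal
(4,1): flips 1 -> legal
(4,5): flips 1 -> legal
(5,1): no bracket -> illegal
(5,2): no bracket -> illegal
(5,4): flips 1 -> legal
(5,5): no bracket -> illegal
B mobility = 7
-- W to move --
(2,3): no bracket -> illegal
(2,4): flips 1 -> legal
(2,5): no bracket -> illegal
(3,5): flips 1 -> legal
(4,5): no bracket -> illegal
(5,2): no bracket -> illegal
(5,4): flips 1 -> legal
(6,2): flips 1 -> legal
(6,3): flips 2 -> legal
(6,4): flips 1 -> legal
W mobility = 6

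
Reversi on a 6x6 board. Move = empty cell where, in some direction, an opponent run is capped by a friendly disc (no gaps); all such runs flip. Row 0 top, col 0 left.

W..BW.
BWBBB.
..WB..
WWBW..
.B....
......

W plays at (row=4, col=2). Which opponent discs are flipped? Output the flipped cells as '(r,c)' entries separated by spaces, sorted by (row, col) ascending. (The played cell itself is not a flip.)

Answer: (3,2)

Derivation:
Dir NW: first cell 'W' (not opp) -> no flip
Dir N: opp run (3,2) capped by W -> flip
Dir NE: first cell 'W' (not opp) -> no flip
Dir W: opp run (4,1), next='.' -> no flip
Dir E: first cell '.' (not opp) -> no flip
Dir SW: first cell '.' (not opp) -> no flip
Dir S: first cell '.' (not opp) -> no flip
Dir SE: first cell '.' (not opp) -> no flip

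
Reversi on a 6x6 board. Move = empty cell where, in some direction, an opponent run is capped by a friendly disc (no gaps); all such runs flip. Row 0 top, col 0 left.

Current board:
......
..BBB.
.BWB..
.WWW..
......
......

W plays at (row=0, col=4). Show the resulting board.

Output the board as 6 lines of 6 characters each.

Place W at (0,4); scan 8 dirs for brackets.
Dir NW: edge -> no flip
Dir N: edge -> no flip
Dir NE: edge -> no flip
Dir W: first cell '.' (not opp) -> no flip
Dir E: first cell '.' (not opp) -> no flip
Dir SW: opp run (1,3) capped by W -> flip
Dir S: opp run (1,4), next='.' -> no flip
Dir SE: first cell '.' (not opp) -> no flip
All flips: (1,3)

Answer: ....W.
..BWB.
.BWB..
.WWW..
......
......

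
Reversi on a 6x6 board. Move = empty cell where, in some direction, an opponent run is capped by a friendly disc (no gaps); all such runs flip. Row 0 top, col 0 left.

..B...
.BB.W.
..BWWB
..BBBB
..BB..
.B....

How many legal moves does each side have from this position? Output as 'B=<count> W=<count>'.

Answer: B=5 W=6

Derivation:
-- B to move --
(0,3): flips 1 -> legal
(0,4): flips 2 -> legal
(0,5): flips 2 -> legal
(1,3): flips 2 -> legal
(1,5): flips 1 -> legal
B mobility = 5
-- W to move --
(0,0): no bracket -> illegal
(0,1): flips 1 -> legal
(0,3): no bracket -> illegal
(1,0): no bracket -> illegal
(1,3): no bracket -> illegal
(1,5): no bracket -> illegal
(2,0): no bracket -> illegal
(2,1): flips 1 -> legal
(3,1): no bracket -> illegal
(4,0): no bracket -> illegal
(4,1): flips 1 -> legal
(4,4): flips 1 -> legal
(4,5): flips 1 -> legal
(5,0): no bracket -> illegal
(5,2): no bracket -> illegal
(5,3): flips 2 -> legal
(5,4): no bracket -> illegal
W mobility = 6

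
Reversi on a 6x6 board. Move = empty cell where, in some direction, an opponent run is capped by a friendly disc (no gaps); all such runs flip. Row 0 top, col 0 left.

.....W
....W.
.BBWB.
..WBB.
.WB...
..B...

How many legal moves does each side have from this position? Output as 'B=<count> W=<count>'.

-- B to move --
(0,3): no bracket -> illegal
(0,4): flips 1 -> legal
(1,2): flips 1 -> legal
(1,3): flips 1 -> legal
(1,5): no bracket -> illegal
(2,5): no bracket -> illegal
(3,0): flips 1 -> legal
(3,1): flips 1 -> legal
(4,0): flips 1 -> legal
(4,3): flips 1 -> legal
(5,0): no bracket -> illegal
(5,1): no bracket -> illegal
B mobility = 7
-- W to move --
(1,0): flips 1 -> legal
(1,1): no bracket -> illegal
(1,2): flips 1 -> legal
(1,3): no bracket -> illegal
(1,5): no bracket -> illegal
(2,0): flips 2 -> legal
(2,5): flips 1 -> legal
(3,0): no bracket -> illegal
(3,1): no bracket -> illegal
(3,5): flips 2 -> legal
(4,3): flips 2 -> legal
(4,4): flips 2 -> legal
(4,5): flips 1 -> legal
(5,1): no bracket -> illegal
(5,3): no bracket -> illegal
W mobility = 8

Answer: B=7 W=8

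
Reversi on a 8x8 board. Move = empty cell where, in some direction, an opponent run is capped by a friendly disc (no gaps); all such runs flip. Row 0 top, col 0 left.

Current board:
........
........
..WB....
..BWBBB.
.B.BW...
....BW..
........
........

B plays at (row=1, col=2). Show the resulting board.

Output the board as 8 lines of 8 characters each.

Answer: ........
..B.....
..BB....
..BWBBB.
.B.BW...
....BW..
........
........

Derivation:
Place B at (1,2); scan 8 dirs for brackets.
Dir NW: first cell '.' (not opp) -> no flip
Dir N: first cell '.' (not opp) -> no flip
Dir NE: first cell '.' (not opp) -> no flip
Dir W: first cell '.' (not opp) -> no flip
Dir E: first cell '.' (not opp) -> no flip
Dir SW: first cell '.' (not opp) -> no flip
Dir S: opp run (2,2) capped by B -> flip
Dir SE: first cell 'B' (not opp) -> no flip
All flips: (2,2)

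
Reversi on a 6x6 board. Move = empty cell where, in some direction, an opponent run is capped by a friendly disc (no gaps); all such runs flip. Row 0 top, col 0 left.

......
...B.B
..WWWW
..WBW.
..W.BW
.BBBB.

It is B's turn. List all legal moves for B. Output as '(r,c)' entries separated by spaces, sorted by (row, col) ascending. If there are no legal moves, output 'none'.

(1,1): flips 1 -> legal
(1,2): flips 3 -> legal
(1,4): flips 2 -> legal
(2,1): no bracket -> illegal
(3,1): flips 3 -> legal
(3,5): flips 3 -> legal
(4,1): no bracket -> illegal
(4,3): no bracket -> illegal
(5,5): no bracket -> illegal

Answer: (1,1) (1,2) (1,4) (3,1) (3,5)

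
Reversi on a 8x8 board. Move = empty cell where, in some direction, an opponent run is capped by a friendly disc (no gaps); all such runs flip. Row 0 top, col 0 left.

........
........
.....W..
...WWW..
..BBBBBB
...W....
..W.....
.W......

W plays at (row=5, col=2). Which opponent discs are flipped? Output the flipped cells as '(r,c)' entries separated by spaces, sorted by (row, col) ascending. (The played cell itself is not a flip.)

Answer: (4,3)

Derivation:
Dir NW: first cell '.' (not opp) -> no flip
Dir N: opp run (4,2), next='.' -> no flip
Dir NE: opp run (4,3) capped by W -> flip
Dir W: first cell '.' (not opp) -> no flip
Dir E: first cell 'W' (not opp) -> no flip
Dir SW: first cell '.' (not opp) -> no flip
Dir S: first cell 'W' (not opp) -> no flip
Dir SE: first cell '.' (not opp) -> no flip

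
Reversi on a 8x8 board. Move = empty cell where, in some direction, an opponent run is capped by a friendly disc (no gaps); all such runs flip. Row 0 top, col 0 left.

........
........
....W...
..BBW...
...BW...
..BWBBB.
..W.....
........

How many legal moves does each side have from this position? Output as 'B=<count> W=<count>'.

Answer: B=7 W=9

Derivation:
-- B to move --
(1,3): no bracket -> illegal
(1,4): flips 3 -> legal
(1,5): flips 1 -> legal
(2,3): no bracket -> illegal
(2,5): flips 1 -> legal
(3,5): flips 1 -> legal
(4,2): no bracket -> illegal
(4,5): flips 1 -> legal
(5,1): no bracket -> illegal
(6,1): no bracket -> illegal
(6,3): flips 1 -> legal
(6,4): no bracket -> illegal
(7,1): no bracket -> illegal
(7,2): flips 1 -> legal
(7,3): no bracket -> illegal
B mobility = 7
-- W to move --
(2,1): no bracket -> illegal
(2,2): flips 1 -> legal
(2,3): flips 2 -> legal
(3,1): flips 2 -> legal
(4,1): no bracket -> illegal
(4,2): flips 3 -> legal
(4,5): no bracket -> illegal
(4,6): no bracket -> illegal
(4,7): no bracket -> illegal
(5,1): flips 1 -> legal
(5,7): flips 3 -> legal
(6,1): flips 2 -> legal
(6,3): no bracket -> illegal
(6,4): flips 1 -> legal
(6,5): no bracket -> illegal
(6,6): flips 1 -> legal
(6,7): no bracket -> illegal
W mobility = 9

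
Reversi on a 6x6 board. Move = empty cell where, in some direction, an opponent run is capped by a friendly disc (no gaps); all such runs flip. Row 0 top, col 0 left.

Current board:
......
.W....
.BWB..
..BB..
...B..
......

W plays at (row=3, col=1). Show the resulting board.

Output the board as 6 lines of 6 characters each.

Place W at (3,1); scan 8 dirs for brackets.
Dir NW: first cell '.' (not opp) -> no flip
Dir N: opp run (2,1) capped by W -> flip
Dir NE: first cell 'W' (not opp) -> no flip
Dir W: first cell '.' (not opp) -> no flip
Dir E: opp run (3,2) (3,3), next='.' -> no flip
Dir SW: first cell '.' (not opp) -> no flip
Dir S: first cell '.' (not opp) -> no flip
Dir SE: first cell '.' (not opp) -> no flip
All flips: (2,1)

Answer: ......
.W....
.WWB..
.WBB..
...B..
......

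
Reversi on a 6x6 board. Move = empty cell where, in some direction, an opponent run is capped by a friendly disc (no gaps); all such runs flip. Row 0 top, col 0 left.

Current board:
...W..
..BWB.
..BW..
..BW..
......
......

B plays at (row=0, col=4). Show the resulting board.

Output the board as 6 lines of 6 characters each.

Place B at (0,4); scan 8 dirs for brackets.
Dir NW: edge -> no flip
Dir N: edge -> no flip
Dir NE: edge -> no flip
Dir W: opp run (0,3), next='.' -> no flip
Dir E: first cell '.' (not opp) -> no flip
Dir SW: opp run (1,3) capped by B -> flip
Dir S: first cell 'B' (not opp) -> no flip
Dir SE: first cell '.' (not opp) -> no flip
All flips: (1,3)

Answer: ...WB.
..BBB.
..BW..
..BW..
......
......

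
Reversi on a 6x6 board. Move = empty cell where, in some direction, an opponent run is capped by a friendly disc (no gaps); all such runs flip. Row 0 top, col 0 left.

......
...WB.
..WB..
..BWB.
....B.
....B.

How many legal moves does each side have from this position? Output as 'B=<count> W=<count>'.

Answer: B=5 W=6

Derivation:
-- B to move --
(0,2): no bracket -> illegal
(0,3): flips 1 -> legal
(0,4): no bracket -> illegal
(1,1): flips 2 -> legal
(1,2): flips 2 -> legal
(2,1): flips 1 -> legal
(2,4): no bracket -> illegal
(3,1): no bracket -> illegal
(4,2): no bracket -> illegal
(4,3): flips 1 -> legal
B mobility = 5
-- W to move --
(0,3): no bracket -> illegal
(0,4): no bracket -> illegal
(0,5): no bracket -> illegal
(1,2): no bracket -> illegal
(1,5): flips 1 -> legal
(2,1): no bracket -> illegal
(2,4): flips 1 -> legal
(2,5): no bracket -> illegal
(3,1): flips 1 -> legal
(3,5): flips 1 -> legal
(4,1): no bracket -> illegal
(4,2): flips 1 -> legal
(4,3): no bracket -> illegal
(4,5): no bracket -> illegal
(5,3): no bracket -> illegal
(5,5): flips 1 -> legal
W mobility = 6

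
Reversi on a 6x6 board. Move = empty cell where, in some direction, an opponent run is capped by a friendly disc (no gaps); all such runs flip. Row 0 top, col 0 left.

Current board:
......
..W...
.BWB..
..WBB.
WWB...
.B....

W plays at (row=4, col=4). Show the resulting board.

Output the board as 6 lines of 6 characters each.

Place W at (4,4); scan 8 dirs for brackets.
Dir NW: opp run (3,3) capped by W -> flip
Dir N: opp run (3,4), next='.' -> no flip
Dir NE: first cell '.' (not opp) -> no flip
Dir W: first cell '.' (not opp) -> no flip
Dir E: first cell '.' (not opp) -> no flip
Dir SW: first cell '.' (not opp) -> no flip
Dir S: first cell '.' (not opp) -> no flip
Dir SE: first cell '.' (not opp) -> no flip
All flips: (3,3)

Answer: ......
..W...
.BWB..
..WWB.
WWB.W.
.B....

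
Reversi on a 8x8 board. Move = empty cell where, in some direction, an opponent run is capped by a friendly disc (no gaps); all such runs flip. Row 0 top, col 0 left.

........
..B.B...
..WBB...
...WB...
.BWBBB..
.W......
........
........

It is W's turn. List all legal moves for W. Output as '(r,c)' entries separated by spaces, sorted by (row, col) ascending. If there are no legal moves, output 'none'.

Answer: (0,2) (1,3) (1,5) (2,5) (3,1) (3,5) (4,0) (4,6) (5,3) (5,5)

Derivation:
(0,1): no bracket -> illegal
(0,2): flips 1 -> legal
(0,3): no bracket -> illegal
(0,4): no bracket -> illegal
(0,5): no bracket -> illegal
(1,1): no bracket -> illegal
(1,3): flips 1 -> legal
(1,5): flips 1 -> legal
(2,1): no bracket -> illegal
(2,5): flips 2 -> legal
(3,0): no bracket -> illegal
(3,1): flips 1 -> legal
(3,2): no bracket -> illegal
(3,5): flips 1 -> legal
(3,6): no bracket -> illegal
(4,0): flips 1 -> legal
(4,6): flips 3 -> legal
(5,0): no bracket -> illegal
(5,2): no bracket -> illegal
(5,3): flips 1 -> legal
(5,4): no bracket -> illegal
(5,5): flips 1 -> legal
(5,6): no bracket -> illegal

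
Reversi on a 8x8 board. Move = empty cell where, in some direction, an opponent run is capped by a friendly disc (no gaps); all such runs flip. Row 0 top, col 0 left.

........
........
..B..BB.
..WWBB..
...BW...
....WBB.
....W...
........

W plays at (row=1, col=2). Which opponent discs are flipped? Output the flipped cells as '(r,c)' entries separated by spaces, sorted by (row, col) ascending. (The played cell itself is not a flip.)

Answer: (2,2)

Derivation:
Dir NW: first cell '.' (not opp) -> no flip
Dir N: first cell '.' (not opp) -> no flip
Dir NE: first cell '.' (not opp) -> no flip
Dir W: first cell '.' (not opp) -> no flip
Dir E: first cell '.' (not opp) -> no flip
Dir SW: first cell '.' (not opp) -> no flip
Dir S: opp run (2,2) capped by W -> flip
Dir SE: first cell '.' (not opp) -> no flip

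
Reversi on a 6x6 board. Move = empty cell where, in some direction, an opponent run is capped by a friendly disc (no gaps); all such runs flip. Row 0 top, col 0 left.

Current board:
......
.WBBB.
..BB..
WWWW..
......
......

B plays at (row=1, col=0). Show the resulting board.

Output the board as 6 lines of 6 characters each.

Answer: ......
BBBBB.
..BB..
WWWW..
......
......

Derivation:
Place B at (1,0); scan 8 dirs for brackets.
Dir NW: edge -> no flip
Dir N: first cell '.' (not opp) -> no flip
Dir NE: first cell '.' (not opp) -> no flip
Dir W: edge -> no flip
Dir E: opp run (1,1) capped by B -> flip
Dir SW: edge -> no flip
Dir S: first cell '.' (not opp) -> no flip
Dir SE: first cell '.' (not opp) -> no flip
All flips: (1,1)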